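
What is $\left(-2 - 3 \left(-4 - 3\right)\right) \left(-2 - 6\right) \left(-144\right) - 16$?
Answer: $21872$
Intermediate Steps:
$\left(-2 - 3 \left(-4 - 3\right)\right) \left(-2 - 6\right) \left(-144\right) - 16 = \left(-2 - 3 \left(-4 - 3\right)\right) \left(-8\right) \left(-144\right) - 16 = \left(-2 - -21\right) \left(-8\right) \left(-144\right) - 16 = \left(-2 + 21\right) \left(-8\right) \left(-144\right) - 16 = 19 \left(-8\right) \left(-144\right) - 16 = \left(-152\right) \left(-144\right) - 16 = 21888 - 16 = 21872$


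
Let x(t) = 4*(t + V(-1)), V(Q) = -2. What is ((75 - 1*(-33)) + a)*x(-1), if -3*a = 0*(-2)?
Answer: -1296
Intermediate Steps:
x(t) = -8 + 4*t (x(t) = 4*(t - 2) = 4*(-2 + t) = -8 + 4*t)
a = 0 (a = -0*(-2) = -⅓*0 = 0)
((75 - 1*(-33)) + a)*x(-1) = ((75 - 1*(-33)) + 0)*(-8 + 4*(-1)) = ((75 + 33) + 0)*(-8 - 4) = (108 + 0)*(-12) = 108*(-12) = -1296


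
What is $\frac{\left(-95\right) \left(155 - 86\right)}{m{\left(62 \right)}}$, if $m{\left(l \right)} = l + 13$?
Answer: $- \frac{437}{5} \approx -87.4$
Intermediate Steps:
$m{\left(l \right)} = 13 + l$
$\frac{\left(-95\right) \left(155 - 86\right)}{m{\left(62 \right)}} = \frac{\left(-95\right) \left(155 - 86\right)}{13 + 62} = \frac{\left(-95\right) 69}{75} = \left(-6555\right) \frac{1}{75} = - \frac{437}{5}$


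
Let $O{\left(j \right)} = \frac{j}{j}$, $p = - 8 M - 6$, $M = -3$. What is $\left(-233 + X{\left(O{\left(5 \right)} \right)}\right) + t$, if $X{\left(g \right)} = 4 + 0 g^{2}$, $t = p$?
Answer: $-211$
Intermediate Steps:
$p = 18$ ($p = \left(-8\right) \left(-3\right) - 6 = 24 - 6 = 18$)
$t = 18$
$O{\left(j \right)} = 1$
$X{\left(g \right)} = 4$ ($X{\left(g \right)} = 4 + 0 = 4$)
$\left(-233 + X{\left(O{\left(5 \right)} \right)}\right) + t = \left(-233 + 4\right) + 18 = -229 + 18 = -211$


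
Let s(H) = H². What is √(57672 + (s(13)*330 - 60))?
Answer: 3*√12598 ≈ 336.72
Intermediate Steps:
√(57672 + (s(13)*330 - 60)) = √(57672 + (13²*330 - 60)) = √(57672 + (169*330 - 60)) = √(57672 + (55770 - 60)) = √(57672 + 55710) = √113382 = 3*√12598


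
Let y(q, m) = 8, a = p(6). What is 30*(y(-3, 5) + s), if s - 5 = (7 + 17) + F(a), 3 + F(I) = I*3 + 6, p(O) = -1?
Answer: 1110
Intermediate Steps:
a = -1
F(I) = 3 + 3*I (F(I) = -3 + (I*3 + 6) = -3 + (3*I + 6) = -3 + (6 + 3*I) = 3 + 3*I)
s = 29 (s = 5 + ((7 + 17) + (3 + 3*(-1))) = 5 + (24 + (3 - 3)) = 5 + (24 + 0) = 5 + 24 = 29)
30*(y(-3, 5) + s) = 30*(8 + 29) = 30*37 = 1110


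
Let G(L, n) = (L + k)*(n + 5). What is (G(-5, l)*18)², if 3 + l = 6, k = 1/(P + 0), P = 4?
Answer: 467856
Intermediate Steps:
k = ¼ (k = 1/(4 + 0) = 1/4 = ¼ ≈ 0.25000)
l = 3 (l = -3 + 6 = 3)
G(L, n) = (5 + n)*(¼ + L) (G(L, n) = (L + ¼)*(n + 5) = (¼ + L)*(5 + n) = (5 + n)*(¼ + L))
(G(-5, l)*18)² = ((5/4 + 5*(-5) + (¼)*3 - 5*3)*18)² = ((5/4 - 25 + ¾ - 15)*18)² = (-38*18)² = (-684)² = 467856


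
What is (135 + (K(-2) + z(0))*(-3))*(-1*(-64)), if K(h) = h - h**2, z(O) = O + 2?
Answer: 9408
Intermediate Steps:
z(O) = 2 + O
(135 + (K(-2) + z(0))*(-3))*(-1*(-64)) = (135 + (-2*(1 - 1*(-2)) + (2 + 0))*(-3))*(-1*(-64)) = (135 + (-2*(1 + 2) + 2)*(-3))*64 = (135 + (-2*3 + 2)*(-3))*64 = (135 + (-6 + 2)*(-3))*64 = (135 - 4*(-3))*64 = (135 + 12)*64 = 147*64 = 9408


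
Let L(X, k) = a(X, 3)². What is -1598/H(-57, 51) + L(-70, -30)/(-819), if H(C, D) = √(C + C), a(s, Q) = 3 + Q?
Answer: -4/91 + 799*I*√114/57 ≈ -0.043956 + 149.67*I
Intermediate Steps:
H(C, D) = √2*√C (H(C, D) = √(2*C) = √2*√C)
L(X, k) = 36 (L(X, k) = (3 + 3)² = 6² = 36)
-1598/H(-57, 51) + L(-70, -30)/(-819) = -1598*(-I*√114/114) + 36/(-819) = -1598*(-I*√114/114) + 36*(-1/819) = -1598*(-I*√114/114) - 4/91 = -(-799)*I*√114/57 - 4/91 = 799*I*√114/57 - 4/91 = -4/91 + 799*I*√114/57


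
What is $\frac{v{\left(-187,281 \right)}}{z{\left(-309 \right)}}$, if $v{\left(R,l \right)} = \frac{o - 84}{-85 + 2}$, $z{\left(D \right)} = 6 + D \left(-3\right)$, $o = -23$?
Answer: $\frac{107}{77439} \approx 0.0013817$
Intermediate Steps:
$z{\left(D \right)} = 6 - 3 D$
$v{\left(R,l \right)} = \frac{107}{83}$ ($v{\left(R,l \right)} = \frac{-23 - 84}{-85 + 2} = - \frac{107}{-83} = \left(-107\right) \left(- \frac{1}{83}\right) = \frac{107}{83}$)
$\frac{v{\left(-187,281 \right)}}{z{\left(-309 \right)}} = \frac{107}{83 \left(6 - -927\right)} = \frac{107}{83 \left(6 + 927\right)} = \frac{107}{83 \cdot 933} = \frac{107}{83} \cdot \frac{1}{933} = \frac{107}{77439}$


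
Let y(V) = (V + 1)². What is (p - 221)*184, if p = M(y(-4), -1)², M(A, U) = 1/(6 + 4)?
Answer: -1016554/25 ≈ -40662.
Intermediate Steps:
y(V) = (1 + V)²
M(A, U) = ⅒ (M(A, U) = 1/10 = ⅒)
p = 1/100 (p = (⅒)² = 1/100 ≈ 0.010000)
(p - 221)*184 = (1/100 - 221)*184 = -22099/100*184 = -1016554/25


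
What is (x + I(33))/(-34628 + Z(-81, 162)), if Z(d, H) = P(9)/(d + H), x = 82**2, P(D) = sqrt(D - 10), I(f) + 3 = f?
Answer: -1534470356232/7867284497425 - 547074*I/7867284497425 ≈ -0.19504 - 6.9538e-8*I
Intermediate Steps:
I(f) = -3 + f
P(D) = sqrt(-10 + D)
x = 6724
Z(d, H) = I/(H + d) (Z(d, H) = sqrt(-10 + 9)/(d + H) = sqrt(-1)/(H + d) = I/(H + d))
(x + I(33))/(-34628 + Z(-81, 162)) = (6724 + (-3 + 33))/(-34628 + I/(162 - 81)) = (6724 + 30)/(-34628 + I/81) = 6754/(-34628 + I*(1/81)) = 6754/(-34628 + I/81) = 6754*(6561*(-34628 - I/81)/7867284497425) = 44312994*(-34628 - I/81)/7867284497425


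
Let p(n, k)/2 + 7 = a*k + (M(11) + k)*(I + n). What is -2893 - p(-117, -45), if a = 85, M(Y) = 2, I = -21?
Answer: -7097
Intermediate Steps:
p(n, k) = -14 + 170*k + 2*(-21 + n)*(2 + k) (p(n, k) = -14 + 2*(85*k + (2 + k)*(-21 + n)) = -14 + 2*(85*k + (-21 + n)*(2 + k)) = -14 + (170*k + 2*(-21 + n)*(2 + k)) = -14 + 170*k + 2*(-21 + n)*(2 + k))
-2893 - p(-117, -45) = -2893 - (-98 + 4*(-117) + 128*(-45) + 2*(-45)*(-117)) = -2893 - (-98 - 468 - 5760 + 10530) = -2893 - 1*4204 = -2893 - 4204 = -7097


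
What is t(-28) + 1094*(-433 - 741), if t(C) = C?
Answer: -1284384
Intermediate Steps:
t(-28) + 1094*(-433 - 741) = -28 + 1094*(-433 - 741) = -28 + 1094*(-1174) = -28 - 1284356 = -1284384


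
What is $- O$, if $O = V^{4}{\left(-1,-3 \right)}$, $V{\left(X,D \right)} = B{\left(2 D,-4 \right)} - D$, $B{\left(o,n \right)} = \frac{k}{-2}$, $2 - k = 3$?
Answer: $- \frac{2401}{16} \approx -150.06$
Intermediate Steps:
$k = -1$ ($k = 2 - 3 = -1$)
$B{\left(o,n \right)} = \frac{1}{2}$ ($B{\left(o,n \right)} = - \frac{1}{-2} = \left(-1\right) \left(- \frac{1}{2}\right) = \frac{1}{2}$)
$V{\left(X,D \right)} = \frac{1}{2} - D$
$O = \frac{2401}{16}$ ($O = \left(\frac{1}{2} - -3\right)^{4} = \left(\frac{1}{2} + 3\right)^{4} = \left(\frac{7}{2}\right)^{4} = \frac{2401}{16} \approx 150.06$)
$- O = \left(-1\right) \frac{2401}{16} = - \frac{2401}{16}$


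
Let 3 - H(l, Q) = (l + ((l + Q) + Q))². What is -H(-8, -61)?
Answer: 19041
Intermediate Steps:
H(l, Q) = 3 - (2*Q + 2*l)² (H(l, Q) = 3 - (l + ((l + Q) + Q))² = 3 - (l + ((Q + l) + Q))² = 3 - (l + (l + 2*Q))² = 3 - (2*Q + 2*l)²)
-H(-8, -61) = -(3 - 4*(-61 - 8)²) = -(3 - 4*(-69)²) = -(3 - 4*4761) = -(3 - 19044) = -1*(-19041) = 19041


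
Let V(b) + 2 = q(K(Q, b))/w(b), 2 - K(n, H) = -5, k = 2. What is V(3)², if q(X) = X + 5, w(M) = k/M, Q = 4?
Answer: 256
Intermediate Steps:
K(n, H) = 7 (K(n, H) = 2 - 1*(-5) = 2 + 5 = 7)
w(M) = 2/M
q(X) = 5 + X
V(b) = -2 + 6*b (V(b) = -2 + (5 + 7)/((2/b)) = -2 + 12*(b/2) = -2 + 6*b)
V(3)² = (-2 + 6*3)² = (-2 + 18)² = 16² = 256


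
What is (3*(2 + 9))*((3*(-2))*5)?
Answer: -990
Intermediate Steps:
(3*(2 + 9))*((3*(-2))*5) = (3*11)*(-6*5) = 33*(-30) = -990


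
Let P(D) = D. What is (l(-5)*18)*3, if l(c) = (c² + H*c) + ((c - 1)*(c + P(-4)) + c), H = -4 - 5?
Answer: 6426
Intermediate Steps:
H = -9
l(c) = c² - 8*c + (-1 + c)*(-4 + c) (l(c) = (c² - 9*c) + ((c - 1)*(c - 4) + c) = (c² - 9*c) + ((-1 + c)*(-4 + c) + c) = (c² - 9*c) + (c + (-1 + c)*(-4 + c)) = c² - 8*c + (-1 + c)*(-4 + c))
(l(-5)*18)*3 = ((4 - 13*(-5) + 2*(-5)²)*18)*3 = ((4 + 65 + 2*25)*18)*3 = ((4 + 65 + 50)*18)*3 = (119*18)*3 = 2142*3 = 6426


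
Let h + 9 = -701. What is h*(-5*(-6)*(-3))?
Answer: 63900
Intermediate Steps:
h = -710 (h = -9 - 701 = -710)
h*(-5*(-6)*(-3)) = -710*(-5*(-6))*(-3) = -21300*(-3) = -710*(-90) = 63900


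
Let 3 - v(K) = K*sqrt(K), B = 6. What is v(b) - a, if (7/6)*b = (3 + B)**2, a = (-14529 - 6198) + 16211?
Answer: 4519 - 4374*sqrt(42)/49 ≈ 3940.5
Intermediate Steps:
a = -4516 (a = -20727 + 16211 = -4516)
b = 486/7 (b = 6*(3 + 6)**2/7 = (6/7)*9**2 = (6/7)*81 = 486/7 ≈ 69.429)
v(K) = 3 - K**(3/2) (v(K) = 3 - K*sqrt(K) = 3 - K**(3/2))
v(b) - a = (3 - (486/7)**(3/2)) - 1*(-4516) = (3 - 4374*sqrt(42)/49) + 4516 = 4519 - 4374*sqrt(42)/49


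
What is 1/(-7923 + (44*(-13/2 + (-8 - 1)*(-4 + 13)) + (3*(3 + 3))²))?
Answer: -1/11449 ≈ -8.7344e-5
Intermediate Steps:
1/(-7923 + (44*(-13/2 + (-8 - 1)*(-4 + 13)) + (3*(3 + 3))²)) = 1/(-7923 + (44*(-13*½ - 9*9) + (3*6)²)) = 1/(-7923 + (44*(-13/2 - 81) + 18²)) = 1/(-7923 + (44*(-175/2) + 324)) = 1/(-7923 + (-3850 + 324)) = 1/(-7923 - 3526) = 1/(-11449) = -1/11449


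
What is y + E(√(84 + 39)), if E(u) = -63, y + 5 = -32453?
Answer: -32521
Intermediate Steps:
y = -32458 (y = -5 - 32453 = -32458)
y + E(√(84 + 39)) = -32458 - 63 = -32521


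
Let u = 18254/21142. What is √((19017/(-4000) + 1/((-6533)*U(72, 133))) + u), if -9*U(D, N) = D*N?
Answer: I*√13662866805238287499170/59258229800 ≈ 1.9725*I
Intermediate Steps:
U(D, N) = -D*N/9
u = 9127/10571 (u = 18254*(1/21142) = 9127/10571 ≈ 0.86340)
√((19017/(-4000) + 1/((-6533)*U(72, 133))) + u) = √((19017/(-4000) + 1/((-6533)*((-⅑*72*133)))) + 9127/10571) = √((19017*(-1/4000) - 1/6533/(-1064)) + 9127/10571) = √((-19017/4000 - 1/6533*(-1/1064)) + 9127/10571) = √((-19017/4000 + 1/6951112) + 9127/10571) = √(-16523661613/3475556000 + 9127/10571) = √(-142950227299023/36740102476000) = I*√13662866805238287499170/59258229800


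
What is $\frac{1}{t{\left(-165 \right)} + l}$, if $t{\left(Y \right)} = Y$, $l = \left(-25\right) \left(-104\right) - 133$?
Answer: $\frac{1}{2302} \approx 0.0004344$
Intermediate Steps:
$l = 2467$ ($l = 2600 - 133 = 2467$)
$\frac{1}{t{\left(-165 \right)} + l} = \frac{1}{-165 + 2467} = \frac{1}{2302}$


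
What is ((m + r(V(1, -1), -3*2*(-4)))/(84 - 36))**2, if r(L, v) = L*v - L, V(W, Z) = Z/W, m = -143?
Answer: 6889/576 ≈ 11.960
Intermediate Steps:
r(L, v) = -L + L*v
((m + r(V(1, -1), -3*2*(-4)))/(84 - 36))**2 = ((-143 + (-1/1)*(-1 - 3*2*(-4)))/(84 - 36))**2 = ((-143 + (-1*1)*(-1 - 6*(-4)))/48)**2 = ((-143 - (-1 + 24))*(1/48))**2 = ((-143 - 1*23)*(1/48))**2 = ((-143 - 23)*(1/48))**2 = (-166*1/48)**2 = (-83/24)**2 = 6889/576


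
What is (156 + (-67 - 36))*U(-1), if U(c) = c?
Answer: -53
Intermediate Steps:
(156 + (-67 - 36))*U(-1) = (156 + (-67 - 36))*(-1) = (156 - 103)*(-1) = 53*(-1) = -53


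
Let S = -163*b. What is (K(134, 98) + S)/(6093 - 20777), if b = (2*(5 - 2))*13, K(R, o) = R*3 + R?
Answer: 6089/7342 ≈ 0.82934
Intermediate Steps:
K(R, o) = 4*R (K(R, o) = 3*R + R = 4*R)
b = 78 (b = (2*3)*13 = 6*13 = 78)
S = -12714 (S = -163*78 = -12714)
(K(134, 98) + S)/(6093 - 20777) = (4*134 - 12714)/(6093 - 20777) = (536 - 12714)/(-14684) = -12178*(-1/14684) = 6089/7342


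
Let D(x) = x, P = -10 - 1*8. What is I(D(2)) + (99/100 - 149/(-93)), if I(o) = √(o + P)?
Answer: 24107/9300 + 4*I ≈ 2.5922 + 4.0*I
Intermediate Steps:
P = -18 (P = -10 - 8 = -18)
I(o) = √(-18 + o) (I(o) = √(o - 18) = √(-18 + o))
I(D(2)) + (99/100 - 149/(-93)) = √(-18 + 2) + (99/100 - 149/(-93)) = √(-16) + (99*(1/100) - 149*(-1/93)) = 4*I + (99/100 + 149/93) = 4*I + 24107/9300 = 24107/9300 + 4*I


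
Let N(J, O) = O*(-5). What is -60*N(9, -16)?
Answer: -4800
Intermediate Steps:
N(J, O) = -5*O
-60*N(9, -16) = -(-300)*(-16) = -60*80 = -4800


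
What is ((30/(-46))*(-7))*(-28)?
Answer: -2940/23 ≈ -127.83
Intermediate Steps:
((30/(-46))*(-7))*(-28) = ((30*(-1/46))*(-7))*(-28) = -15/23*(-7)*(-28) = (105/23)*(-28) = -2940/23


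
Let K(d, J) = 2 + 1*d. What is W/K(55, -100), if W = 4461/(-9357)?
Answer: -1487/177783 ≈ -0.0083641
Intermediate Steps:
K(d, J) = 2 + d
W = -1487/3119 (W = 4461*(-1/9357) = -1487/3119 ≈ -0.47676)
W/K(55, -100) = -1487/(3119*(2 + 55)) = -1487/3119/57 = -1487/3119*1/57 = -1487/177783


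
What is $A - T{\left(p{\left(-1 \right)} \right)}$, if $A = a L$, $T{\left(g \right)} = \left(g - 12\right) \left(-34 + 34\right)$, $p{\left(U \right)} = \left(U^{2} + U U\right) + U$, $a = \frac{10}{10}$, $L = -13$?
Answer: $-13$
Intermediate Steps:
$a = 1$ ($a = 10 \cdot \frac{1}{10} = 1$)
$p{\left(U \right)} = U + 2 U^{2}$ ($p{\left(U \right)} = \left(U^{2} + U^{2}\right) + U = 2 U^{2} + U = U + 2 U^{2}$)
$T{\left(g \right)} = 0$ ($T{\left(g \right)} = \left(-12 + g\right) 0 = 0$)
$A = -13$ ($A = 1 \left(-13\right) = -13$)
$A - T{\left(p{\left(-1 \right)} \right)} = -13 - 0 = -13 + 0 = -13$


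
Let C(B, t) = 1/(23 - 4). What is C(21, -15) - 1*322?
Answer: -6117/19 ≈ -321.95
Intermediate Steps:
C(B, t) = 1/19
C(21, -15) - 1*322 = 1/19 - 1*322 = 1/19 - 322 = -6117/19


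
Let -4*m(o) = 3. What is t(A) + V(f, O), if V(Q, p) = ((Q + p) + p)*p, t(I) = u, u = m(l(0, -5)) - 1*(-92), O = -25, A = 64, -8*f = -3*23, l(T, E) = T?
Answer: 9005/8 ≈ 1125.6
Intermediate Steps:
f = 69/8 (f = -(-3)*23/8 = -1/8*(-69) = 69/8 ≈ 8.6250)
m(o) = -3/4 (m(o) = -1/4*3 = -3/4)
u = 365/4 (u = -3/4 - 1*(-92) = -3/4 + 92 = 365/4 ≈ 91.250)
t(I) = 365/4
V(Q, p) = p*(Q + 2*p) (V(Q, p) = (Q + 2*p)*p = p*(Q + 2*p))
t(A) + V(f, O) = 365/4 - 25*(69/8 + 2*(-25)) = 365/4 - 25*(69/8 - 50) = 365/4 - 25*(-331/8) = 365/4 + 8275/8 = 9005/8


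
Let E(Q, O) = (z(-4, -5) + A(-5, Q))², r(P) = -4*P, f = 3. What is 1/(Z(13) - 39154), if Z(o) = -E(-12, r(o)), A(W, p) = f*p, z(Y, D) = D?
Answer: -1/40835 ≈ -2.4489e-5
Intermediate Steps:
A(W, p) = 3*p
E(Q, O) = (-5 + 3*Q)²
Z(o) = -1681 (Z(o) = -(-5 + 3*(-12))² = -(-5 - 36)² = -1*(-41)² = -1*1681 = -1681)
1/(Z(13) - 39154) = 1/(-1681 - 39154) = 1/(-40835) = -1/40835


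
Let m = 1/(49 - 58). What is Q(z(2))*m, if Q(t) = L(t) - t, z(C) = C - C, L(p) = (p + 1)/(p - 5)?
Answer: 1/45 ≈ 0.022222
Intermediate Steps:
L(p) = (1 + p)/(-5 + p)
z(C) = 0
Q(t) = -t + (1 + t)/(-5 + t) (Q(t) = (1 + t)/(-5 + t) - t = -t + (1 + t)/(-5 + t))
m = -⅑ (m = 1/(-9) = -⅑ ≈ -0.11111)
Q(z(2))*m = ((1 + 0 - 1*0*(-5 + 0))/(-5 + 0))*(-⅑) = ((1 + 0 - 1*0*(-5))/(-5))*(-⅑) = -(1 + 0 + 0)/5*(-⅑) = -⅕*1*(-⅑) = -⅕*(-⅑) = 1/45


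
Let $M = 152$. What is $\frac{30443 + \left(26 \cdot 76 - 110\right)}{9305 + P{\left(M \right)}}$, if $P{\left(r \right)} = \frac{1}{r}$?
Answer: $\frac{4910968}{1414361} \approx 3.4722$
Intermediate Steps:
$\frac{30443 + \left(26 \cdot 76 - 110\right)}{9305 + P{\left(M \right)}} = \frac{30443 + \left(26 \cdot 76 - 110\right)}{9305 + \frac{1}{152}} = \frac{30443 + \left(1976 - 110\right)}{9305 + \frac{1}{152}} = \frac{30443 + 1866}{\frac{1414361}{152}} = 32309 \cdot \frac{152}{1414361} = \frac{4910968}{1414361}$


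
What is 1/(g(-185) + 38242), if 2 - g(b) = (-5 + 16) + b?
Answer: 1/38418 ≈ 2.6029e-5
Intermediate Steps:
g(b) = -9 - b (g(b) = 2 - ((-5 + 16) + b) = 2 - (11 + b) = 2 + (-11 - b) = -9 - b)
1/(g(-185) + 38242) = 1/((-9 - 1*(-185)) + 38242) = 1/((-9 + 185) + 38242) = 1/(176 + 38242) = 1/38418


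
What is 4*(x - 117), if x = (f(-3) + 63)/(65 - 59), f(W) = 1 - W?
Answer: -1270/3 ≈ -423.33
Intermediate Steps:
x = 67/6 (x = ((1 - 1*(-3)) + 63)/(65 - 59) = ((1 + 3) + 63)/6 = (4 + 63)*(⅙) = 67*(⅙) = 67/6 ≈ 11.167)
4*(x - 117) = 4*(67/6 - 117) = 4*(-635/6) = -1270/3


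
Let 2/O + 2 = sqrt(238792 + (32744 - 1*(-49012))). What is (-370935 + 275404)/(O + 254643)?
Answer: -1949412411594419/5196263252242349 + 95531*sqrt(80137)/5196263252242349 ≈ -0.37516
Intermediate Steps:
O = 2/(-2 + 2*sqrt(80137)) (O = 2/(-2 + sqrt(238792 + (32744 - 1*(-49012)))) = 2/(-2 + sqrt(238792 + (32744 + 49012))) = 2/(-2 + sqrt(238792 + 81756)) = 2/(-2 + sqrt(320548)) = 2/(-2 + 2*sqrt(80137)) ≈ 0.0035450)
(-370935 + 275404)/(O + 254643) = (-370935 + 275404)/((1/80136 + sqrt(80137)/80136) + 254643) = -95531/(20406071449/80136 + sqrt(80137)/80136)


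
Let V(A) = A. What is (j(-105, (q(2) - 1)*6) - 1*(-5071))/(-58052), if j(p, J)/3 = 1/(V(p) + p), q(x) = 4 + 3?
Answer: -354969/4063640 ≈ -0.087353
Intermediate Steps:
q(x) = 7
j(p, J) = 3/(2*p) (j(p, J) = 3/(p + p) = 3/((2*p)) = 3*(1/(2*p)) = 3/(2*p))
(j(-105, (q(2) - 1)*6) - 1*(-5071))/(-58052) = ((3/2)/(-105) - 1*(-5071))/(-58052) = ((3/2)*(-1/105) + 5071)*(-1/58052) = (-1/70 + 5071)*(-1/58052) = (354969/70)*(-1/58052) = -354969/4063640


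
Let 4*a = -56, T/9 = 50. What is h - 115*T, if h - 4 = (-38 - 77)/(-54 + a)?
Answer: -3518613/68 ≈ -51744.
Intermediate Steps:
T = 450 (T = 9*50 = 450)
a = -14 (a = (¼)*(-56) = -14)
h = 387/68 (h = 4 + (-38 - 77)/(-54 - 14) = 4 - 115/(-68) = 4 - 115*(-1/68) = 4 + 115/68 = 387/68 ≈ 5.6912)
h - 115*T = 387/68 - 115*450 = 387/68 - 51750 = -3518613/68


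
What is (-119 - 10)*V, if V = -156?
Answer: 20124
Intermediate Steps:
(-119 - 10)*V = (-119 - 10)*(-156) = -129*(-156) = 20124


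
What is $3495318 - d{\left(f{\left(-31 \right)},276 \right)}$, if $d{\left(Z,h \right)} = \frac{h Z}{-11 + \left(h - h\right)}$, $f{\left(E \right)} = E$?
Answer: $\frac{38439942}{11} \approx 3.4945 \cdot 10^{6}$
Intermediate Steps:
$d{\left(Z,h \right)} = - \frac{Z h}{11}$ ($d{\left(Z,h \right)} = \frac{Z h}{-11 + 0} = \frac{Z h}{-11} = Z h \left(- \frac{1}{11}\right) = - \frac{Z h}{11}$)
$3495318 - d{\left(f{\left(-31 \right)},276 \right)} = 3495318 - \left(- \frac{1}{11}\right) \left(-31\right) 276 = 3495318 - \frac{8556}{11} = \frac{38439942}{11}$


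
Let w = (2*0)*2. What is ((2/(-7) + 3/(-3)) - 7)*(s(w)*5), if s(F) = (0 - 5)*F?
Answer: 0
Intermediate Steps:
w = 0 (w = 0*2 = 0)
s(F) = -5*F
((2/(-7) + 3/(-3)) - 7)*(s(w)*5) = ((2/(-7) + 3/(-3)) - 7)*(-5*0*5) = ((2*(-⅐) + 3*(-⅓)) - 7)*(0*5) = ((-2/7 - 1) - 7)*0 = (-9/7 - 7)*0 = -58/7*0 = 0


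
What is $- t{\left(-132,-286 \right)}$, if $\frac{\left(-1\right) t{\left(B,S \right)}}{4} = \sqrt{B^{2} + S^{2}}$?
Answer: $88 \sqrt{205} \approx 1260.0$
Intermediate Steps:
$t{\left(B,S \right)} = - 4 \sqrt{B^{2} + S^{2}}$
$- t{\left(-132,-286 \right)} = - \left(-4\right) \sqrt{\left(-132\right)^{2} + \left(-286\right)^{2}} = - \left(-4\right) \sqrt{17424 + 81796} = - \left(-4\right) \sqrt{99220} = - \left(-4\right) 22 \sqrt{205} = - \left(-88\right) \sqrt{205} = 88 \sqrt{205}$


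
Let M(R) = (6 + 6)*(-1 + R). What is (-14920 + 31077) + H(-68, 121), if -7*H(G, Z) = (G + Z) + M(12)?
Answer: 112914/7 ≈ 16131.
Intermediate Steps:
M(R) = -12 + 12*R (M(R) = 12*(-1 + R) = -12 + 12*R)
H(G, Z) = -132/7 - G/7 - Z/7 (H(G, Z) = -((G + Z) + (-12 + 12*12))/7 = -((G + Z) + (-12 + 144))/7 = -((G + Z) + 132)/7 = -(132 + G + Z)/7 = -132/7 - G/7 - Z/7)
(-14920 + 31077) + H(-68, 121) = (-14920 + 31077) + (-132/7 - ⅐*(-68) - ⅐*121) = 16157 + (-132/7 + 68/7 - 121/7) = 16157 - 185/7 = 112914/7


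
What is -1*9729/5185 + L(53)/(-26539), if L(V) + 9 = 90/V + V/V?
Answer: -13682758553/7293049895 ≈ -1.8761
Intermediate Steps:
L(V) = -8 + 90/V (L(V) = -9 + (90/V + V/V) = -9 + (90/V + 1) = -9 + (1 + 90/V) = -8 + 90/V)
-1*9729/5185 + L(53)/(-26539) = -1*9729/5185 + (-8 + 90/53)/(-26539) = -9729*1/5185 + (-8 + 90*(1/53))*(-1/26539) = -9729/5185 + (-8 + 90/53)*(-1/26539) = -9729/5185 - 334/53*(-1/26539) = -9729/5185 + 334/1406567 = -13682758553/7293049895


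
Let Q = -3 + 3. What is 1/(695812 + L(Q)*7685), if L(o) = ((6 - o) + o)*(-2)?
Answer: 1/603592 ≈ 1.6567e-6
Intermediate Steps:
Q = 0
L(o) = -12 (L(o) = 6*(-2) = -12)
1/(695812 + L(Q)*7685) = 1/(695812 - 12*7685) = 1/(695812 - 92220) = 1/603592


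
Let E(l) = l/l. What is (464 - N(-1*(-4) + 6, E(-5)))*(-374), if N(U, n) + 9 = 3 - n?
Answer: -176154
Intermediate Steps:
E(l) = 1
N(U, n) = -6 - n (N(U, n) = -9 + (3 - n) = -6 - n)
(464 - N(-1*(-4) + 6, E(-5)))*(-374) = (464 - (-6 - 1*1))*(-374) = (464 - (-6 - 1))*(-374) = (464 - 1*(-7))*(-374) = (464 + 7)*(-374) = 471*(-374) = -176154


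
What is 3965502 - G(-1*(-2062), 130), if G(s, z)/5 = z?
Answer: 3964852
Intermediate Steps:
G(s, z) = 5*z
3965502 - G(-1*(-2062), 130) = 3965502 - 5*130 = 3965502 - 1*650 = 3965502 - 650 = 3964852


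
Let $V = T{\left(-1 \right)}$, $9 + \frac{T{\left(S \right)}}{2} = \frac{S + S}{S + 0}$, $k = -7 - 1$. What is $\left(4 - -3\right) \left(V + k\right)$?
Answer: $-154$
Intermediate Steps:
$k = -8$ ($k = -7 - 1 = -8$)
$T{\left(S \right)} = -14$ ($T{\left(S \right)} = -18 + 2 \frac{S + S}{S + 0} = -18 + 2 \frac{2 S}{S} = -18 + 2 \cdot 2 = -18 + 4 = -14$)
$V = -14$
$\left(4 - -3\right) \left(V + k\right) = \left(4 - -3\right) \left(-14 - 8\right) = \left(4 + 3\right) \left(-22\right) = 7 \left(-22\right) = -154$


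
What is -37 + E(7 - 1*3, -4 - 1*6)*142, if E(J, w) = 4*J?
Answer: 2235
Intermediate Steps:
-37 + E(7 - 1*3, -4 - 1*6)*142 = -37 + (4*(7 - 1*3))*142 = -37 + (4*(7 - 3))*142 = -37 + (4*4)*142 = -37 + 16*142 = -37 + 2272 = 2235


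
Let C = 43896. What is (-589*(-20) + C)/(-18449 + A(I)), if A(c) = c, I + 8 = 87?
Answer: -27838/9185 ≈ -3.0308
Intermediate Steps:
I = 79 (I = -8 + 87 = 79)
(-589*(-20) + C)/(-18449 + A(I)) = (-589*(-20) + 43896)/(-18449 + 79) = (11780 + 43896)/(-18370) = 55676*(-1/18370) = -27838/9185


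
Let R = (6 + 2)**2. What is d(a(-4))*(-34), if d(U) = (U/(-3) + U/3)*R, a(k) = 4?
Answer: 0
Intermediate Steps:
R = 64 (R = 8**2 = 64)
d(U) = 0 (d(U) = (U/(-3) + U/3)*64 = (U*(-1/3) + U*(1/3))*64 = (-U/3 + U/3)*64 = 0*64 = 0)
d(a(-4))*(-34) = 0*(-34) = 0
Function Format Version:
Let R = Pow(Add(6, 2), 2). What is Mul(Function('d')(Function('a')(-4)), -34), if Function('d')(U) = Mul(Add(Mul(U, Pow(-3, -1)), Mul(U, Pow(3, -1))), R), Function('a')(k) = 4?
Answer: 0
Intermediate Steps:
R = 64 (R = Pow(8, 2) = 64)
Function('d')(U) = 0 (Function('d')(U) = Mul(Add(Mul(U, Pow(-3, -1)), Mul(U, Pow(3, -1))), 64) = Mul(Add(Mul(U, Rational(-1, 3)), Mul(U, Rational(1, 3))), 64) = Mul(Add(Mul(Rational(-1, 3), U), Mul(Rational(1, 3), U)), 64) = Mul(0, 64) = 0)
Mul(Function('d')(Function('a')(-4)), -34) = Mul(0, -34) = 0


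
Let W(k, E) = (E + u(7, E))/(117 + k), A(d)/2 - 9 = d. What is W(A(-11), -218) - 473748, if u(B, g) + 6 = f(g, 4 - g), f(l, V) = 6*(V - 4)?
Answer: -53532440/113 ≈ -4.7374e+5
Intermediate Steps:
A(d) = 18 + 2*d
f(l, V) = -24 + 6*V (f(l, V) = 6*(-4 + V) = -24 + 6*V)
u(B, g) = -6 - 6*g (u(B, g) = -6 + (-24 + 6*(4 - g)) = -6 + (-24 + (24 - 6*g)) = -6 - 6*g)
W(k, E) = (-6 - 5*E)/(117 + k) (W(k, E) = (E + (-6 - 6*E))/(117 + k) = (-6 - 5*E)/(117 + k))
W(A(-11), -218) - 473748 = (-6 - 5*(-218))/(117 + (18 + 2*(-11))) - 473748 = (-6 + 1090)/(117 + (18 - 22)) - 473748 = 1084/(117 - 4) - 473748 = 1084/113 - 473748 = -53532440/113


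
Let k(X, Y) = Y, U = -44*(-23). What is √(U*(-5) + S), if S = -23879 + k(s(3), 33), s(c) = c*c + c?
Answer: I*√28906 ≈ 170.02*I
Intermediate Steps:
U = 1012
s(c) = c + c² (s(c) = c² + c = c + c²)
S = -23846 (S = -23879 + 33 = -23846)
√(U*(-5) + S) = √(1012*(-5) - 23846) = √(-5060 - 23846) = √(-28906) = I*√28906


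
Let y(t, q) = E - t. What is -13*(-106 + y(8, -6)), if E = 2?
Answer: 1456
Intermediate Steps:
y(t, q) = 2 - t
-13*(-106 + y(8, -6)) = -13*(-106 + (2 - 1*8)) = -13*(-106 + (2 - 8)) = -13*(-106 - 6) = -13*(-112) = 1456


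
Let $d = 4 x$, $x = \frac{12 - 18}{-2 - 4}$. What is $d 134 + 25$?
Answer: $561$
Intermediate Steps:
$x = 1$ ($x = - \frac{6}{-6} = \left(-6\right) \left(- \frac{1}{6}\right) = 1$)
$d = 4$ ($d = 4 \cdot 1 = 4$)
$d 134 + 25 = 4 \cdot 134 + 25 = 536 + 25 = 561$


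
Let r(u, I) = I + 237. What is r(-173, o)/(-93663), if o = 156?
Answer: -131/31221 ≈ -0.0041959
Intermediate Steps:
r(u, I) = 237 + I
r(-173, o)/(-93663) = (237 + 156)/(-93663) = 393*(-1/93663) = -131/31221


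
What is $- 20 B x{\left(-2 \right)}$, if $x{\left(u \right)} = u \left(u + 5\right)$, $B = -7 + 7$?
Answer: $0$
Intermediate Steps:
$B = 0$
$x{\left(u \right)} = u \left(5 + u\right)$
$- 20 B x{\left(-2 \right)} = \left(-20\right) 0 \left(- 2 \left(5 - 2\right)\right) = 0 \left(\left(-2\right) 3\right) = 0 \left(-6\right) = 0$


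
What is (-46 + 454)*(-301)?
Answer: -122808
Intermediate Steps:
(-46 + 454)*(-301) = 408*(-301) = -122808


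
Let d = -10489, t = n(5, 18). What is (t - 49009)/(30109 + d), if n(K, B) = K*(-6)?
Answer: -49039/19620 ≈ -2.4994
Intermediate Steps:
n(K, B) = -6*K
t = -30 (t = -6*5 = -30)
(t - 49009)/(30109 + d) = (-30 - 49009)/(30109 - 10489) = -49039/19620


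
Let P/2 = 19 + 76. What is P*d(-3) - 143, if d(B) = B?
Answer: -713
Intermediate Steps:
P = 190 (P = 2*(19 + 76) = 2*95 = 190)
P*d(-3) - 143 = 190*(-3) - 143 = -570 - 143 = -713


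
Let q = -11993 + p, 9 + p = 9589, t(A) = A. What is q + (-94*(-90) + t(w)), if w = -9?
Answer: 6038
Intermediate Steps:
p = 9580 (p = -9 + 9589 = 9580)
q = -2413 (q = -11993 + 9580 = -2413)
q + (-94*(-90) + t(w)) = -2413 + (-94*(-90) - 9) = -2413 + (8460 - 9) = -2413 + 8451 = 6038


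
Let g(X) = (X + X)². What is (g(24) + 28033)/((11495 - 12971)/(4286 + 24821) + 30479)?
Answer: 883019059/887150777 ≈ 0.99534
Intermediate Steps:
g(X) = 4*X² (g(X) = (2*X)² = 4*X²)
(g(24) + 28033)/((11495 - 12971)/(4286 + 24821) + 30479) = (4*24² + 28033)/((11495 - 12971)/(4286 + 24821) + 30479) = (4*576 + 28033)/(-1476/29107 + 30479) = (2304 + 28033)/(-1476*1/29107 + 30479) = 30337/(-1476/29107 + 30479) = 30337/(887150777/29107) = 30337*(29107/887150777) = 883019059/887150777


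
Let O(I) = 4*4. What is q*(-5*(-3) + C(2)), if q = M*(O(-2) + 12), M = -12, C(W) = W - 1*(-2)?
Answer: -6384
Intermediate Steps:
C(W) = 2 + W (C(W) = W + 2 = 2 + W)
O(I) = 16
q = -336 (q = -12*(16 + 12) = -12*28 = -336)
q*(-5*(-3) + C(2)) = -336*(-5*(-3) + (2 + 2)) = -336*(15 + 4) = -336*19 = -6384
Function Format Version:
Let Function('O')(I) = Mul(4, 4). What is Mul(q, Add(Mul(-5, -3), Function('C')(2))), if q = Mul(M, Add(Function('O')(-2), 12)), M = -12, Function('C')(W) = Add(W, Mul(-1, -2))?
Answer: -6384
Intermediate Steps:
Function('C')(W) = Add(2, W) (Function('C')(W) = Add(W, 2) = Add(2, W))
Function('O')(I) = 16
q = -336 (q = Mul(-12, Add(16, 12)) = Mul(-12, 28) = -336)
Mul(q, Add(Mul(-5, -3), Function('C')(2))) = Mul(-336, Add(Mul(-5, -3), Add(2, 2))) = Mul(-336, Add(15, 4)) = Mul(-336, 19) = -6384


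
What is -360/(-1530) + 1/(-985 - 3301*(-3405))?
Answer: 58375337/248095110 ≈ 0.23529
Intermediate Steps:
-360/(-1530) + 1/(-985 - 3301*(-3405)) = -360*(-1/1530) - 1/3405/(-4286) = 4/17 - 1/4286*(-1/3405) = 4/17 + 1/14593830 = 58375337/248095110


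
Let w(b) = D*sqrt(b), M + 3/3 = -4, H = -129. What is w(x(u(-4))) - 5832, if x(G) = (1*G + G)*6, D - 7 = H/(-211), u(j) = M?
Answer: -5832 + 3212*I*sqrt(15)/211 ≈ -5832.0 + 58.957*I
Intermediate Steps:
M = -5 (M = -1 - 4 = -5)
u(j) = -5
D = 1606/211 (D = 7 - 129/(-211) = 7 - 129*(-1/211) = 7 + 129/211 = 1606/211 ≈ 7.6114)
x(G) = 12*G (x(G) = (G + G)*6 = (2*G)*6 = 12*G)
w(b) = 1606*sqrt(b)/211
w(x(u(-4))) - 5832 = 1606*sqrt(12*(-5))/211 - 5832 = 1606*sqrt(-60)/211 - 5832 = 1606*(2*I*sqrt(15))/211 - 5832 = 3212*I*sqrt(15)/211 - 5832 = -5832 + 3212*I*sqrt(15)/211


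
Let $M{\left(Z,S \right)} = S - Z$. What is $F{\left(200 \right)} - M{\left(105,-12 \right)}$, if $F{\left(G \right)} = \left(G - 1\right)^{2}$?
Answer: $39718$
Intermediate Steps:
$F{\left(G \right)} = \left(-1 + G\right)^{2}$
$F{\left(200 \right)} - M{\left(105,-12 \right)} = \left(-1 + 200\right)^{2} - \left(-12 - 105\right) = 199^{2} - \left(-12 - 105\right) = 39601 - -117 = 39601 + 117 = 39718$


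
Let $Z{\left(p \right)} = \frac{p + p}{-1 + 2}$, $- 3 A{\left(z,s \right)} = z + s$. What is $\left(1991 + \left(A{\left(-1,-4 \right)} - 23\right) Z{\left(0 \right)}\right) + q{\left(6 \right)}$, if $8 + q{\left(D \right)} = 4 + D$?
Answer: $1993$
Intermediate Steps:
$A{\left(z,s \right)} = - \frac{s}{3} - \frac{z}{3}$ ($A{\left(z,s \right)} = - \frac{z + s}{3} = - \frac{s + z}{3} = - \frac{s}{3} - \frac{z}{3}$)
$Z{\left(p \right)} = 2 p$ ($Z{\left(p \right)} = \frac{2 p}{1} = 2 p 1 = 2 p$)
$q{\left(D \right)} = -4 + D$ ($q{\left(D \right)} = -8 + \left(4 + D\right) = -4 + D$)
$\left(1991 + \left(A{\left(-1,-4 \right)} - 23\right) Z{\left(0 \right)}\right) + q{\left(6 \right)} = \left(1991 + \left(\left(\left(- \frac{1}{3}\right) \left(-4\right) - - \frac{1}{3}\right) - 23\right) 2 \cdot 0\right) + \left(-4 + 6\right) = \left(1991 + \left(\left(\frac{4}{3} + \frac{1}{3}\right) - 23\right) 0\right) + 2 = \left(1991 + \left(\frac{5}{3} - 23\right) 0\right) + 2 = \left(1991 - 0\right) + 2 = \left(1991 + 0\right) + 2 = 1991 + 2 = 1993$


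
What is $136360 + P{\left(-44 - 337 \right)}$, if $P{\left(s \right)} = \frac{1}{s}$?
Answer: $\frac{51953159}{381} \approx 1.3636 \cdot 10^{5}$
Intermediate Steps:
$136360 + P{\left(-44 - 337 \right)} = 136360 + \frac{1}{-44 - 337} = 136360 + \frac{1}{-381} = 136360 - \frac{1}{381} = \frac{51953159}{381}$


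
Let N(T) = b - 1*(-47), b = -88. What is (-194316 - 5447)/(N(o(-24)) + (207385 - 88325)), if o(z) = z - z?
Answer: -199763/119019 ≈ -1.6784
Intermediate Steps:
o(z) = 0
N(T) = -41 (N(T) = -88 - 1*(-47) = -88 + 47 = -41)
(-194316 - 5447)/(N(o(-24)) + (207385 - 88325)) = (-194316 - 5447)/(-41 + (207385 - 88325)) = -199763/(-41 + 119060) = -199763/119019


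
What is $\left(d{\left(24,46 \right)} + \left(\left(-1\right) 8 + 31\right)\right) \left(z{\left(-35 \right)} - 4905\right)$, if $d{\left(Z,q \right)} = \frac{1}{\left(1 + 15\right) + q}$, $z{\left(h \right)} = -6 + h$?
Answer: $- \frac{3528971}{31} \approx -1.1384 \cdot 10^{5}$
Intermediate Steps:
$d{\left(Z,q \right)} = \frac{1}{16 + q}$
$\left(d{\left(24,46 \right)} + \left(\left(-1\right) 8 + 31\right)\right) \left(z{\left(-35 \right)} - 4905\right) = \left(\frac{1}{16 + 46} + \left(\left(-1\right) 8 + 31\right)\right) \left(\left(-6 - 35\right) - 4905\right) = \left(\frac{1}{62} + \left(-8 + 31\right)\right) \left(-41 - 4905\right) = \left(\frac{1}{62} + 23\right) \left(-4946\right) = \frac{1427}{62} \left(-4946\right) = - \frac{3528971}{31}$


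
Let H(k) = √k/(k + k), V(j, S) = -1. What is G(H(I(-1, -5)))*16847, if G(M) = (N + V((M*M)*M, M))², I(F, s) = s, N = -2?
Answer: 151623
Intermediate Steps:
H(k) = 1/(2*√k) (H(k) = √k/((2*k)) = (1/(2*k))*√k = 1/(2*√k))
G(M) = 9 (G(M) = (-2 - 1)² = (-3)² = 9)
G(H(I(-1, -5)))*16847 = 9*16847 = 151623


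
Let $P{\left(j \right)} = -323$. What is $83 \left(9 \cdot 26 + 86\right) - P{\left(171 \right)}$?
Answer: $26883$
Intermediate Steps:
$83 \left(9 \cdot 26 + 86\right) - P{\left(171 \right)} = 83 \left(9 \cdot 26 + 86\right) - -323 = 83 \left(234 + 86\right) + 323 = 83 \cdot 320 + 323 = 26560 + 323 = 26883$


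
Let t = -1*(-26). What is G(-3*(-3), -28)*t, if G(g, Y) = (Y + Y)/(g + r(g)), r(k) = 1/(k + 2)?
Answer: -4004/25 ≈ -160.16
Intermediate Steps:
r(k) = 1/(2 + k)
t = 26
G(g, Y) = 2*Y/(g + 1/(2 + g)) (G(g, Y) = (Y + Y)/(g + 1/(2 + g)) = (2*Y)/(g + 1/(2 + g)) = 2*Y/(g + 1/(2 + g)))
G(-3*(-3), -28)*t = (2*(-28)*(2 - 3*(-3))/(1 + (-3*(-3))*(2 - 3*(-3))))*26 = (2*(-28)*(2 + 9)/(1 + 9*(2 + 9)))*26 = (2*(-28)*11/(1 + 9*11))*26 = (2*(-28)*11/(1 + 99))*26 = (2*(-28)*11/100)*26 = (2*(-28)*(1/100)*11)*26 = -154/25*26 = -4004/25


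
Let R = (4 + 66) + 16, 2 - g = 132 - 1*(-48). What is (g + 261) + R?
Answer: 169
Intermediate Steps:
g = -178 (g = 2 - (132 - 1*(-48)) = 2 - (132 + 48) = 2 - 1*180 = 2 - 180 = -178)
R = 86 (R = 70 + 16 = 86)
(g + 261) + R = (-178 + 261) + 86 = 83 + 86 = 169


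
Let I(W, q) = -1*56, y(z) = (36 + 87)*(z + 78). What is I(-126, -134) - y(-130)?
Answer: 6340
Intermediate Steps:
y(z) = 9594 + 123*z (y(z) = 123*(78 + z) = 9594 + 123*z)
I(W, q) = -56
I(-126, -134) - y(-130) = -56 - (9594 + 123*(-130)) = -56 - (9594 - 15990) = -56 - 1*(-6396) = -56 + 6396 = 6340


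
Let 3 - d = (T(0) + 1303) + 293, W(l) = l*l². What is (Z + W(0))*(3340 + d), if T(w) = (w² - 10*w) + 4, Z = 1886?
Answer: 3287298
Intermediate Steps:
W(l) = l³
T(w) = 4 + w² - 10*w
d = -1597 (d = 3 - (((4 + 0² - 10*0) + 1303) + 293) = 3 - (((4 + 0 + 0) + 1303) + 293) = 3 - ((4 + 1303) + 293) = 3 - (1307 + 293) = 3 - 1*1600 = 3 - 1600 = -1597)
(Z + W(0))*(3340 + d) = (1886 + 0³)*(3340 - 1597) = (1886 + 0)*1743 = 1886*1743 = 3287298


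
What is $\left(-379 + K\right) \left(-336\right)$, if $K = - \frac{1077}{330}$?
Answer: $\frac{7064232}{55} \approx 1.2844 \cdot 10^{5}$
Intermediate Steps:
$K = - \frac{359}{110}$ ($K = \left(-1077\right) \frac{1}{330} = - \frac{359}{110} \approx -3.2636$)
$\left(-379 + K\right) \left(-336\right) = \left(-379 - \frac{359}{110}\right) \left(-336\right) = \left(- \frac{42049}{110}\right) \left(-336\right) = \frac{7064232}{55}$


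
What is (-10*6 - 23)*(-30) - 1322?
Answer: 1168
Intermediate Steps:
(-10*6 - 23)*(-30) - 1322 = (-60 - 23)*(-30) - 1322 = -83*(-30) - 1322 = 2490 - 1322 = 1168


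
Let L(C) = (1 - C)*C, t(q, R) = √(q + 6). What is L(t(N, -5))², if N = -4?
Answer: 6 - 4*√2 ≈ 0.34315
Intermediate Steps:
t(q, R) = √(6 + q)
L(C) = C*(1 - C)
L(t(N, -5))² = (√(6 - 4)*(1 - √(6 - 4)))² = (√2*(1 - √2))² = 2*(1 - √2)²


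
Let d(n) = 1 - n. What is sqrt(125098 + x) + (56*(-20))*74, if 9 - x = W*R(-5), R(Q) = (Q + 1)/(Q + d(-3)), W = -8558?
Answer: -82880 + sqrt(159339) ≈ -82481.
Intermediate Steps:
R(Q) = (1 + Q)/(4 + Q) (R(Q) = (Q + 1)/(Q + (1 - 1*(-3))) = (1 + Q)/(Q + (1 + 3)) = (1 + Q)/(Q + 4) = (1 + Q)/(4 + Q))
x = 34241 (x = 9 - (-8558)*(1 - 5)/(4 - 5) = 9 - (-8558)*-4/(-1) = 9 - (-8558)*(-1*(-4)) = 9 - (-8558)*4 = 9 - 1*(-34232) = 9 + 34232 = 34241)
sqrt(125098 + x) + (56*(-20))*74 = sqrt(125098 + 34241) + (56*(-20))*74 = sqrt(159339) - 1120*74 = sqrt(159339) - 82880 = -82880 + sqrt(159339)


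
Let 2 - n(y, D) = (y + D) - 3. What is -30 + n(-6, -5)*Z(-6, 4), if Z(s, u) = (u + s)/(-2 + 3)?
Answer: -62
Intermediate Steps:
n(y, D) = 5 - D - y (n(y, D) = 2 - ((y + D) - 3) = 2 - ((D + y) - 3) = 2 - (-3 + D + y) = 2 + (3 - D - y) = 5 - D - y)
Z(s, u) = s + u (Z(s, u) = (s + u)/1 = (s + u)*1 = s + u)
-30 + n(-6, -5)*Z(-6, 4) = -30 + (5 - 1*(-5) - 1*(-6))*(-6 + 4) = -30 + (5 + 5 + 6)*(-2) = -30 + 16*(-2) = -30 - 32 = -62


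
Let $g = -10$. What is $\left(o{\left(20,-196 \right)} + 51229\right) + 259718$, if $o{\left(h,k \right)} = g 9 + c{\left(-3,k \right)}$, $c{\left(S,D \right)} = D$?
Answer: $310661$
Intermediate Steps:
$o{\left(h,k \right)} = -90 + k$ ($o{\left(h,k \right)} = \left(-10\right) 9 + k = -90 + k$)
$\left(o{\left(20,-196 \right)} + 51229\right) + 259718 = \left(\left(-90 - 196\right) + 51229\right) + 259718 = \left(-286 + 51229\right) + 259718 = 50943 + 259718 = 310661$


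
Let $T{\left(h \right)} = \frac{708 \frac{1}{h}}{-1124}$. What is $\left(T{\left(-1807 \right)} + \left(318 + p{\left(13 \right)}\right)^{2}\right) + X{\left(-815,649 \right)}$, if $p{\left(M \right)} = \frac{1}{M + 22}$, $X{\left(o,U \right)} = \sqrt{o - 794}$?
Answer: $\frac{62911905500312}{622014575} + i \sqrt{1609} \approx 1.0114 \cdot 10^{5} + 40.112 i$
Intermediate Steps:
$X{\left(o,U \right)} = \sqrt{-794 + o}$
$p{\left(M \right)} = \frac{1}{22 + M}$
$T{\left(h \right)} = - \frac{177}{281 h}$ ($T{\left(h \right)} = \frac{708}{h} \left(- \frac{1}{1124}\right) = - \frac{177}{281 h}$)
$\left(T{\left(-1807 \right)} + \left(318 + p{\left(13 \right)}\right)^{2}\right) + X{\left(-815,649 \right)} = \left(- \frac{177}{281 \left(-1807\right)} + \left(318 + \frac{1}{22 + 13}\right)^{2}\right) + \sqrt{-794 - 815} = \left(\left(- \frac{177}{281}\right) \left(- \frac{1}{1807}\right) + \left(318 + \frac{1}{35}\right)^{2}\right) + \sqrt{-1609} = \left(\frac{177}{507767} + \left(318 + \frac{1}{35}\right)^{2}\right) + i \sqrt{1609} = \left(\frac{177}{507767} + \left(\frac{11131}{35}\right)^{2}\right) + i \sqrt{1609} = \left(\frac{177}{507767} + \frac{123899161}{1225}\right) + i \sqrt{1609} = \frac{62911905500312}{622014575} + i \sqrt{1609}$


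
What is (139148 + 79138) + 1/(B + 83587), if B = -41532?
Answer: 9180017731/42055 ≈ 2.1829e+5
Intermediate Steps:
(139148 + 79138) + 1/(B + 83587) = (139148 + 79138) + 1/(-41532 + 83587) = 218286 + 1/42055 = 9180017731/42055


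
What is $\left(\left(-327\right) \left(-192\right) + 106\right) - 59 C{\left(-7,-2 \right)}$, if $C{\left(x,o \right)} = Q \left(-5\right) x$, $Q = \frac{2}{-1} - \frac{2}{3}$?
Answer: $\frac{205190}{3} \approx 68397.0$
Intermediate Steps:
$Q = - \frac{8}{3}$ ($Q = 2 \left(-1\right) - \frac{2}{3} = -2 - \frac{2}{3} = - \frac{8}{3} \approx -2.6667$)
$C{\left(x,o \right)} = \frac{40 x}{3}$ ($C{\left(x,o \right)} = \left(- \frac{8}{3}\right) \left(-5\right) x = \frac{40 x}{3}$)
$\left(\left(-327\right) \left(-192\right) + 106\right) - 59 C{\left(-7,-2 \right)} = \left(\left(-327\right) \left(-192\right) + 106\right) - 59 \cdot \frac{40}{3} \left(-7\right) = \left(62784 + 106\right) - - \frac{16520}{3} = 62890 + \frac{16520}{3} = \frac{205190}{3}$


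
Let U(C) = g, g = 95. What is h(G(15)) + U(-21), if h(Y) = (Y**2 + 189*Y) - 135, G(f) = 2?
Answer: 342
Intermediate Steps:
U(C) = 95
h(Y) = -135 + Y**2 + 189*Y
h(G(15)) + U(-21) = (-135 + 2**2 + 189*2) + 95 = (-135 + 4 + 378) + 95 = 247 + 95 = 342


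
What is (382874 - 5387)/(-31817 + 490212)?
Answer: 377487/458395 ≈ 0.82350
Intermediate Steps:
(382874 - 5387)/(-31817 + 490212) = 377487/458395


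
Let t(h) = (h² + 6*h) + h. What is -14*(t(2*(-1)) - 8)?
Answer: 252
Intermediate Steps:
t(h) = h² + 7*h
-14*(t(2*(-1)) - 8) = -14*((2*(-1))*(7 + 2*(-1)) - 8) = -14*(-2*(7 - 2) - 8) = -14*(-2*5 - 8) = -14*(-10 - 8) = -14*(-18) = 252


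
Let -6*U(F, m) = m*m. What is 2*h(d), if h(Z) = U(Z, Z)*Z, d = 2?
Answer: -8/3 ≈ -2.6667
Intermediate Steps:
U(F, m) = -m**2/6 (U(F, m) = -m*m/6 = -m**2/6)
h(Z) = -Z**3/6 (h(Z) = (-Z**2/6)*Z = -Z**3/6)
2*h(d) = 2*(-1/6*2**3) = 2*(-1/6*8) = 2*(-4/3) = -8/3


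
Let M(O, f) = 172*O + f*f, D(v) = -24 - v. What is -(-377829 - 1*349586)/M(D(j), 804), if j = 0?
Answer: 727415/642288 ≈ 1.1325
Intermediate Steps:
M(O, f) = f**2 + 172*O (M(O, f) = 172*O + f**2 = f**2 + 172*O)
-(-377829 - 1*349586)/M(D(j), 804) = -(-377829 - 1*349586)/(804**2 + 172*(-24 - 1*0)) = -(-377829 - 349586)/(646416 + 172*(-24 + 0)) = -(-727415)/(646416 + 172*(-24)) = -(-727415)/(646416 - 4128) = -(-727415)/642288 = -1*(-727415/642288) = 727415/642288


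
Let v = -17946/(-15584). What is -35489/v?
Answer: -276530288/8973 ≈ -30818.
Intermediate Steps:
v = 8973/7792 (v = -17946*(-1/15584) = 8973/7792 ≈ 1.1516)
-35489/v = -35489/8973/7792 = -35489*7792/8973 = -276530288/8973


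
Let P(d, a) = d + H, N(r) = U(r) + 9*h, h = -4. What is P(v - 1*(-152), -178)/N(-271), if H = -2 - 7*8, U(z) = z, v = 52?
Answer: -146/307 ≈ -0.47557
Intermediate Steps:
N(r) = -36 + r (N(r) = r + 9*(-4) = r - 36 = -36 + r)
H = -58 (H = -2 - 56 = -58)
P(d, a) = -58 + d (P(d, a) = d - 58 = -58 + d)
P(v - 1*(-152), -178)/N(-271) = (-58 + (52 - 1*(-152)))/(-36 - 271) = (-58 + (52 + 152))/(-307) = (-58 + 204)*(-1/307) = 146*(-1/307) = -146/307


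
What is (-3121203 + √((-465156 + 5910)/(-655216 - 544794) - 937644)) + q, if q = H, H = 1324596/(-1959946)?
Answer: -3058695329817/979973 + I*√6888925063520265/85715 ≈ -3.1212e+6 + 968.32*I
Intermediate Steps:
H = -662298/979973 (H = 1324596*(-1/1959946) = -662298/979973 ≈ -0.67583)
q = -662298/979973 ≈ -0.67583
(-3121203 + √((-465156 + 5910)/(-655216 - 544794) - 937644)) + q = (-3121203 + √((-465156 + 5910)/(-655216 - 544794) - 937644)) - 662298/979973 = (-3121203 + √(-459246/(-1200010) - 937644)) - 662298/979973 = (-3121203 + √(-459246*(-1/1200010) - 937644)) - 662298/979973 = (-3121203 + √(229623/600005 - 937644)) - 662298/979973 = (-3121203 + √(-562590858597/600005)) - 662298/979973 = (-3121203 + I*√6888925063520265/85715) - 662298/979973 = -3058695329817/979973 + I*√6888925063520265/85715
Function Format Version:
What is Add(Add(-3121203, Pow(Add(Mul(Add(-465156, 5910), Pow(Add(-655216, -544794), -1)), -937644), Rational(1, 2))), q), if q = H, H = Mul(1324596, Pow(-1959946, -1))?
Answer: Add(Rational(-3058695329817, 979973), Mul(Rational(1, 85715), I, Pow(6888925063520265, Rational(1, 2)))) ≈ Add(-3.1212e+6, Mul(968.32, I))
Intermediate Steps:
H = Rational(-662298, 979973) (H = Mul(1324596, Rational(-1, 1959946)) = Rational(-662298, 979973) ≈ -0.67583)
q = Rational(-662298, 979973) ≈ -0.67583
Add(Add(-3121203, Pow(Add(Mul(Add(-465156, 5910), Pow(Add(-655216, -544794), -1)), -937644), Rational(1, 2))), q) = Add(Add(-3121203, Pow(Add(Mul(Add(-465156, 5910), Pow(Add(-655216, -544794), -1)), -937644), Rational(1, 2))), Rational(-662298, 979973)) = Add(Add(-3121203, Pow(Add(Mul(-459246, Pow(-1200010, -1)), -937644), Rational(1, 2))), Rational(-662298, 979973)) = Add(Add(-3121203, Pow(Add(Mul(-459246, Rational(-1, 1200010)), -937644), Rational(1, 2))), Rational(-662298, 979973)) = Add(Add(-3121203, Pow(Add(Rational(229623, 600005), -937644), Rational(1, 2))), Rational(-662298, 979973)) = Add(Add(-3121203, Pow(Rational(-562590858597, 600005), Rational(1, 2))), Rational(-662298, 979973)) = Add(Add(-3121203, Mul(Rational(1, 85715), I, Pow(6888925063520265, Rational(1, 2)))), Rational(-662298, 979973)) = Add(Rational(-3058695329817, 979973), Mul(Rational(1, 85715), I, Pow(6888925063520265, Rational(1, 2))))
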